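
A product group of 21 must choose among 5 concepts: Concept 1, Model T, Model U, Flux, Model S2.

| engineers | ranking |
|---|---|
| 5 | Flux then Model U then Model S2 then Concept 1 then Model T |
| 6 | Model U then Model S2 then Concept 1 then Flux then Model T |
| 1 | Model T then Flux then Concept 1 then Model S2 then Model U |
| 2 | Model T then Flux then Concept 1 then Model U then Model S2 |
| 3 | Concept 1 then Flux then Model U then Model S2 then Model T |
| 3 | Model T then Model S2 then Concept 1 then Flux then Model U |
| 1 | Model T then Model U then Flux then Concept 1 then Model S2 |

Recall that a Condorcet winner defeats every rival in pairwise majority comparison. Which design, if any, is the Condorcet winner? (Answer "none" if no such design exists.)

none

Head-to-head results (21 engineers):
Concept 1 vs Model T: Concept 1 preferred on 5+6+3 = 14 ballots; Concept 1 wins 14–7.
Concept 1 vs Model U: 9 to 12, Model U.
Concept 1 vs Flux: 12 to 9, Concept 1.
Concept 1 vs Model S2: Concept 1 is ranked higher on 1+2+3+1 = 7 ballots, Model S2 on 14. Model S2 wins 14–7.
Model T vs Model U: Model T preferred on 1+2+3+1 = 7 ballots; Model U wins 14–7.
Model T vs Flux: 7 to 14, Flux.
Model T vs Model S2: 7 to 14, Model S2.
Model U vs Flux: Model U preferred on 6+1 = 7 ballots; Flux wins 14–7.
Model U vs Model S2: 17 to 4, Model U.
Flux vs Model S2: Flux is ranked higher on 5+1+2+3+1 = 12 ballots, Model S2 on 9. Flux wins 12–9.
Each design drops at least one matchup (Concept 1 loses to Model U; Model T loses to Concept 1; Model U loses to Flux; Flux loses to Concept 1; Model S2 loses to Model U); the cycle Concept 1 beats Flux beats Model U beats Concept 1 rules out a Condorcet winner.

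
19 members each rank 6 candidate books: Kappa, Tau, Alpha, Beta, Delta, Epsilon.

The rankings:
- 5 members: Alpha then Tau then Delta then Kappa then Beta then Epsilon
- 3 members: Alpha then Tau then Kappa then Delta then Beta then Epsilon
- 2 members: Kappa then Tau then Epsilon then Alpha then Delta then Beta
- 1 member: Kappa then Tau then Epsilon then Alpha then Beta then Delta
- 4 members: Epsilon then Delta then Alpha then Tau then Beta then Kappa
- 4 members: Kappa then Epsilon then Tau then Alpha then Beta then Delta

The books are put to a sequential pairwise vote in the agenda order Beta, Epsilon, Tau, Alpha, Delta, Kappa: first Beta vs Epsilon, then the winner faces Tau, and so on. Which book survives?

Alpha

Round 1: Beta vs Epsilon — 8–11, Epsilon advances.
Round 2: Epsilon vs Tau — 8–11, Tau advances.
Round 3: Tau vs Alpha — 7–12, Alpha advances.
Round 4: Alpha vs Delta — 15–4, Alpha advances.
Round 5: Alpha vs Kappa — 12–7, Alpha advances.
The agenda winner is Alpha.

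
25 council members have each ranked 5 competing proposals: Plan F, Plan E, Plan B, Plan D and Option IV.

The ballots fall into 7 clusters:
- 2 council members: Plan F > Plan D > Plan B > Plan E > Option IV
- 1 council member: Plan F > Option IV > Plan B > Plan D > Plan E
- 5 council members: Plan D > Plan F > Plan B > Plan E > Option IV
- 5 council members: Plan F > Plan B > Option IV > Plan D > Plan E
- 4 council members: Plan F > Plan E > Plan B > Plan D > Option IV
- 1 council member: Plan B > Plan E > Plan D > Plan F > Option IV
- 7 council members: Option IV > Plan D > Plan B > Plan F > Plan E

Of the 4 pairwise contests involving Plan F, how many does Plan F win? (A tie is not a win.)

Plan F against each rival (25 council members):
Plan F vs Plan E: Plan F, 24–1.
Plan F vs Plan B: Plan F, 17–8.
Plan F vs Plan D: Plan F is ranked higher on 2+1+5+4 = 12 ballots, Plan D on 13. Plan D wins 13–12.
Plan F vs Option IV: Plan F, 18–7.
Plan F beats Plan E, Plan B, Option IV; loses to Plan D — 3 pairwise wins.

3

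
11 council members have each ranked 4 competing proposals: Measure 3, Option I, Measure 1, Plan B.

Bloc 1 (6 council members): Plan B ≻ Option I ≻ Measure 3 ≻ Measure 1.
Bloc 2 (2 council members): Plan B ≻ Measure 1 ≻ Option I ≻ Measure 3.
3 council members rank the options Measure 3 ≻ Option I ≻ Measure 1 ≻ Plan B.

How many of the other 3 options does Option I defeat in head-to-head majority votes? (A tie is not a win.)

Option I against each rival (11 council members):
Option I vs Measure 3: Option I preferred on 6+2 = 8 ballots; Option I wins 8–3.
Option I vs Measure 1: 6+3 = 9 for Option I, 2 for Measure 1 — Option I by 9–2.
Option I vs Plan B: Option I preferred on 3 ballots; Plan B wins 8–3.
Option I beats Measure 3, Measure 1; loses to Plan B — 2 pairwise wins.

2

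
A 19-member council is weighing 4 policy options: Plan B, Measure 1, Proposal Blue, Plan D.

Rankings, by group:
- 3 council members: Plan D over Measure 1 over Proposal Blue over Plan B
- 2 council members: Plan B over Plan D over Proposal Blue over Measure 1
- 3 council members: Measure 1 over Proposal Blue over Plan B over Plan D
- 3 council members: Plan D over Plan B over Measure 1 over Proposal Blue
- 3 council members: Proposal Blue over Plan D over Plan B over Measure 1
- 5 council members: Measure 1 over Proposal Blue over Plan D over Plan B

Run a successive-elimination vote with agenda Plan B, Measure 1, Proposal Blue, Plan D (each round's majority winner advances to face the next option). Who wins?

Round 1: Plan B vs Measure 1 — 8–11, Measure 1 advances.
Round 2: Measure 1 vs Proposal Blue — 14–5, Measure 1 advances.
Round 3: Measure 1 vs Plan D — 8–11, Plan D advances.
The agenda winner is Plan D.

Plan D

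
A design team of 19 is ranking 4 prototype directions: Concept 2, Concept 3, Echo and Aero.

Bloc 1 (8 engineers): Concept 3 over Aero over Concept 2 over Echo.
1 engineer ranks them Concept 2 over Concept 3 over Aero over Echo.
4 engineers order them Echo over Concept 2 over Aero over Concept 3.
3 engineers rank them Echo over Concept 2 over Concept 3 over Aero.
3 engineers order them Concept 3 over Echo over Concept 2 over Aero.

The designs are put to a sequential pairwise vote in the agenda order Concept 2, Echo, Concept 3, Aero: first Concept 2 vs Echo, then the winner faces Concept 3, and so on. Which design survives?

Concept 3

Round 1: Concept 2 vs Echo — 9–10, Echo advances.
Round 2: Echo vs Concept 3 — 7–12, Concept 3 advances.
Round 3: Concept 3 vs Aero — 15–4, Concept 3 advances.
The agenda winner is Concept 3.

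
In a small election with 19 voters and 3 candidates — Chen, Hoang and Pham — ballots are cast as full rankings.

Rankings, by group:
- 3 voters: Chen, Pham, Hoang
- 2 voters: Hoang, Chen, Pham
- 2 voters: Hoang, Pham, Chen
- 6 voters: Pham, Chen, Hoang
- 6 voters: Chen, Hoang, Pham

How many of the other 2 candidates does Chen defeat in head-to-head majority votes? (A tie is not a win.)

Chen against each rival (19 voters):
Chen vs Hoang: Chen wins 15–4.
Chen vs Pham: Chen is ranked higher on 3+2+6 = 11 ballots, Pham on 8. Chen wins 11–8.
Chen beats Hoang, Pham — 2 pairwise wins.

2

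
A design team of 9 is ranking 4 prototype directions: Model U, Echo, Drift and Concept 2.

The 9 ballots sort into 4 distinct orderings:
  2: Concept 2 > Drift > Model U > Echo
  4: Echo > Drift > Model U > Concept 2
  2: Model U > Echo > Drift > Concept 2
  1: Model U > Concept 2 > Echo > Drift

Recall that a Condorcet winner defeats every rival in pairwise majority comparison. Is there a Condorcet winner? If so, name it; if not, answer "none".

none

Check each pair by majority over 9 ballots:
Model U vs Echo: 5 to 4, Model U.
Model U vs Drift: 2+1 = 3 for Model U, 6 for Drift — Drift by 6–3.
Model U vs Concept 2: 7 to 2, Model U.
Echo vs Drift: Echo is ranked higher on 4+2+1 = 7 ballots, Drift on 2. Echo wins 7–2.
Echo vs Concept 2: 6 to 3, Echo.
Drift vs Concept 2: 6 to 3, Drift.
Every design loses at least once (Model U loses to Drift; Echo loses to Model U; Drift loses to Echo; Concept 2 loses to Model U). The majority relation contains the cycle Model U > Echo > Drift > Model U, so there is no Condorcet winner.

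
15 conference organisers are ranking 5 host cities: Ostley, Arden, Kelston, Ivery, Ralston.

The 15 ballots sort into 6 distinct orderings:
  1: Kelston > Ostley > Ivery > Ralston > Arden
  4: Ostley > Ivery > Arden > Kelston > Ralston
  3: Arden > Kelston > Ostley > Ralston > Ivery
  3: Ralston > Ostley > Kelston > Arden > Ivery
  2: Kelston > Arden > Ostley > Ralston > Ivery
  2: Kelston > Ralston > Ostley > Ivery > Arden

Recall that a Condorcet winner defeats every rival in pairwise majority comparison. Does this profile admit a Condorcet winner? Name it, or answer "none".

Check each pair by majority over 15 ballots:
Ostley vs Arden: 1+4+3+2 = 10 for Ostley, 5 for Arden — Ostley by 10–5.
Ostley vs Kelston: Ostley preferred on 4+3 = 7 ballots; Kelston wins 8–7.
Ostley vs Ivery: 15 to 0, Ostley.
Ostley vs Ralston: 1+4+3+2 = 10 for Ostley, 5 for Ralston — Ostley by 10–5.
Arden vs Kelston: 4+3 = 7 for Arden, 8 for Kelston — Kelston by 8–7.
Arden vs Ivery: 3+3+2 = 8 for Arden, 7 for Ivery — Arden by 8–7.
Arden vs Ralston: 4+3+2 = 9 for Arden, 6 for Ralston — Arden by 9–6.
Kelston vs Ivery: 1+3+3+2+2 = 11 for Kelston, 4 for Ivery — Kelston by 11–4.
Kelston vs Ralston: Kelston preferred on 1+4+3+2+2 = 12 ballots; Kelston wins 12–3.
Ivery vs Ralston: Ivery preferred on 1+4 = 5 ballots; Ralston wins 10–5.
Only Kelston has no losses; Kelston is the Condorcet winner.

Kelston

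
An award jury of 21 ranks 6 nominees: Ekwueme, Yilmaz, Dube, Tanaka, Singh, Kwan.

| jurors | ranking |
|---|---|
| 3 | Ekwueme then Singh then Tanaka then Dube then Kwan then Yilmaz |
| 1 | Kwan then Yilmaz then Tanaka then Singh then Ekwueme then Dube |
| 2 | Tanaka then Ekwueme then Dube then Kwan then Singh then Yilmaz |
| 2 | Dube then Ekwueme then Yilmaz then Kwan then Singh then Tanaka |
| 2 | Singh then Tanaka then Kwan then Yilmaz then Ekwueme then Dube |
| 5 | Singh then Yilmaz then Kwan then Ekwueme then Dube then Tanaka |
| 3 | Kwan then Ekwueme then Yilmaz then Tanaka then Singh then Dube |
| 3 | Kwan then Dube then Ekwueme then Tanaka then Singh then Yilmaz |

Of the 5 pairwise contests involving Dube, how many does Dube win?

Dube against each rival (21 jurors):
Dube vs Ekwueme: Ekwueme, 16–5.
Dube vs Yilmaz: Dube preferred on 3+2+2+3 = 10 ballots; Yilmaz wins 11–10.
Dube–Tanaka: Tanaka 11–10.
Dube vs Singh: Singh, 14–7.
Dube vs Kwan: Kwan, 14–7.
Dube beats no one; loses to Ekwueme, Yilmaz, Tanaka, Singh, Kwan — 0 pairwise wins.

0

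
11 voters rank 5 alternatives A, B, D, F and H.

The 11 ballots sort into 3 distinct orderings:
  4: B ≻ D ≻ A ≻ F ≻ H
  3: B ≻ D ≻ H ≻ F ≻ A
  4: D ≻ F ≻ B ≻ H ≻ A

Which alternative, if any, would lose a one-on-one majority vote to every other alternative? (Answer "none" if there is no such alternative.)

Head-to-head results (11 voters):
A vs B: B wins 11–0.
A vs D: 0 for A, 11 for D — D by 11–0.
A–F: F 7–4.
A–H: H 7–4.
B vs D: 7 to 4, B.
B vs F: 7 to 4, B.
B vs H: 4+3+4 = 11 for B, 0 for H — B by 11–0.
D vs F: D, 11–0.
D vs H: D, 11–0.
F–H: F 8–3.
A is beaten in every head-to-head and is the Condorcet loser.

A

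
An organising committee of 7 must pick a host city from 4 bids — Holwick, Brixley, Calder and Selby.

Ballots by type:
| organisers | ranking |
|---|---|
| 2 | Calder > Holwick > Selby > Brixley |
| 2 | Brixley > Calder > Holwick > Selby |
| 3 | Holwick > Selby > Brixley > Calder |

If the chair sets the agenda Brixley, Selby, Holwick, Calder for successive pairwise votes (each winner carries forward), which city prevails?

Calder

Round 1: Brixley vs Selby — 2–5, Selby advances.
Round 2: Selby vs Holwick — 0–7, Holwick advances.
Round 3: Holwick vs Calder — 3–4, Calder advances.
The agenda winner is Calder.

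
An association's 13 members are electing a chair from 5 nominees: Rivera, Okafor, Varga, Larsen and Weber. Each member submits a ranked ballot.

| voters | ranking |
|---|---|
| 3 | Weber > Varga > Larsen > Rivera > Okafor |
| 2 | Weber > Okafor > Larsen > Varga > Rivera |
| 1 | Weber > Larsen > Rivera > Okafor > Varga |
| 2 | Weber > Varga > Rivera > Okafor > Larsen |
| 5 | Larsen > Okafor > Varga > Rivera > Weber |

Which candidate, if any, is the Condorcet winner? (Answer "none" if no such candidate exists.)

Weber

Check each pair by majority over 13 ballots:
Rivera vs Okafor: Okafor, 7–6.
Rivera–Varga: Varga 12–1.
Rivera–Larsen: Larsen 11–2.
Rivera vs Weber: Weber wins 8–5.
Okafor vs Varga: 2+1+5 = 8 for Okafor, 5 for Varga — Okafor by 8–5.
Okafor vs Larsen: 4 to 9, Larsen.
Okafor vs Weber: Okafor is ranked higher on 5 ballots, Weber on 8. Weber wins 8–5.
Varga vs Larsen: Larsen, 8–5.
Varga–Weber: Weber 8–5.
Larsen vs Weber: 5 for Larsen, 8 for Weber — Weber by 8–5.
Weber defeats every rival head-to-head and is the Condorcet winner.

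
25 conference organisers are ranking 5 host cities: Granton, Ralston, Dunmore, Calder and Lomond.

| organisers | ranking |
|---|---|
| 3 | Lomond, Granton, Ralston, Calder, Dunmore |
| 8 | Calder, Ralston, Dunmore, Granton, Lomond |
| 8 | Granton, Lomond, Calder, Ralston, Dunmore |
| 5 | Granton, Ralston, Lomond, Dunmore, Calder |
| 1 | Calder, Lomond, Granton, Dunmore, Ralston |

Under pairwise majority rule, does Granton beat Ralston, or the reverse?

Granton

Ballots ranking Granton above Ralston: 3 + 8 + 5 + 1 = 17.
Ballots ranking Ralston above Granton: 25 − 17 = 8.
Granton wins the head-to-head 17–8.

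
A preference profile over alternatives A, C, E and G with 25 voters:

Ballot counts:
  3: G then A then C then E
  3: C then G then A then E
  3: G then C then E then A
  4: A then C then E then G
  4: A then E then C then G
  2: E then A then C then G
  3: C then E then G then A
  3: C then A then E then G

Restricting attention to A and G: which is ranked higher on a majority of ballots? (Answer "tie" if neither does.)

Ballots ranking A above G: 4 + 4 + 2 + 3 = 13.
Ballots ranking G above A: 25 − 13 = 12.
A wins the head-to-head 13–12.

A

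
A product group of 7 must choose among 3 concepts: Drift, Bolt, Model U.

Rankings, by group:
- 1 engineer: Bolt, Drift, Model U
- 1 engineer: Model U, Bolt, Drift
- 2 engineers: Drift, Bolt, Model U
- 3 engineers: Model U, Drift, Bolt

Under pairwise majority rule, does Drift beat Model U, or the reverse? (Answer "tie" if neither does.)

Ballots ranking Drift above Model U: 1 + 2 = 3.
Ballots ranking Model U above Drift: 7 − 3 = 4.
Model U wins the head-to-head 4–3.

Model U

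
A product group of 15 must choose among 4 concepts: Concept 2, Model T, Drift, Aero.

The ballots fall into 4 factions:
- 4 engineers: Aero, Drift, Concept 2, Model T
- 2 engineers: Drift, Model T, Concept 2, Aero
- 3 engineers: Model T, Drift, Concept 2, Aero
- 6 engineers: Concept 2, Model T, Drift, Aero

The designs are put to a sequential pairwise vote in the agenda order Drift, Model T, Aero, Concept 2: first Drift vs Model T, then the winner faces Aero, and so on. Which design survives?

Concept 2

Round 1: Drift vs Model T — 6–9, Model T advances.
Round 2: Model T vs Aero — 11–4, Model T advances.
Round 3: Model T vs Concept 2 — 5–10, Concept 2 advances.
The agenda winner is Concept 2.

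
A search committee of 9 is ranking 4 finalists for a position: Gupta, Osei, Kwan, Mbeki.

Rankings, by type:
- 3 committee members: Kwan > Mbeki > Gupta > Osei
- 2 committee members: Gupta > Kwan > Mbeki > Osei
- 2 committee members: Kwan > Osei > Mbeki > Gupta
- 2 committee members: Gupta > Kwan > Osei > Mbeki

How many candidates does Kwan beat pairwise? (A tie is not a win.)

3

Kwan against each rival (9 committee members):
Kwan vs Gupta: Kwan, 5–4.
Kwan vs Osei: 3+2+2+2 = 9 for Kwan, 0 for Osei — Kwan by 9–0.
Kwan vs Mbeki: 9 to 0, Kwan.
Kwan beats Gupta, Osei, Mbeki — 3 pairwise wins.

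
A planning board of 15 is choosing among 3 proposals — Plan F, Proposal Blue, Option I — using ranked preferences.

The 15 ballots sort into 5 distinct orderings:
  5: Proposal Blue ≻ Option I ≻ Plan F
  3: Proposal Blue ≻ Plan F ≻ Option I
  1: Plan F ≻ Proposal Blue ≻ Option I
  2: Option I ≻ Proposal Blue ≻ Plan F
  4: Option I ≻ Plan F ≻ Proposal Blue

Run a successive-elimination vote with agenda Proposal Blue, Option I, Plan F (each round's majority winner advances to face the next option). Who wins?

Proposal Blue

Round 1: Proposal Blue vs Option I — 9–6, Proposal Blue advances.
Round 2: Proposal Blue vs Plan F — 10–5, Proposal Blue advances.
The agenda winner is Proposal Blue.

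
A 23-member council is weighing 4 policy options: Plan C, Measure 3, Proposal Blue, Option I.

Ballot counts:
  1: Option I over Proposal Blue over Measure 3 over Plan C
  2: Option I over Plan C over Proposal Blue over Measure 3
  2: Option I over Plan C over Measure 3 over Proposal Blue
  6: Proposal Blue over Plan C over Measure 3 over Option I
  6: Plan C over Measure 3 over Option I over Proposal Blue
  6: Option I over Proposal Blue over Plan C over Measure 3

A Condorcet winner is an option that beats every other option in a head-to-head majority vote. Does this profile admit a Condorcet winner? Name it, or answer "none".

Pairwise majorities:
Plan C vs Measure 3: Plan C, 22–1.
Plan C–Proposal Blue: Proposal Blue 13–10.
Plan C vs Option I: Plan C wins 12–11.
Measure 3 vs Proposal Blue: Proposal Blue wins 15–8.
Measure 3–Option I: Measure 3 12–11.
Proposal Blue vs Option I: Option I wins 17–6.
No option is unbeaten: Plan C loses to Proposal Blue; Measure 3 loses to Plan C; Proposal Blue loses to Option I; Option I loses to Plan C. In particular Plan C beats Option I beats Proposal Blue beats Plan C is a majority cycle — no Condorcet winner exists.

none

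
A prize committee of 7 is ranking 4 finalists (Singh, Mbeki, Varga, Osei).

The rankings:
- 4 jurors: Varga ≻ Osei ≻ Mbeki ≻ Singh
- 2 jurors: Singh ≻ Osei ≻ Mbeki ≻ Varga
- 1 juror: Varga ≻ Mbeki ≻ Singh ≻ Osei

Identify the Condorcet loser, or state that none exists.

Singh

Pairwise majorities:
Singh–Mbeki: Mbeki 5–2.
Singh vs Varga: Singh is ranked higher on 2 ballots, Varga on 5. Varga wins 5–2.
Singh–Osei: Osei 4–3.
Mbeki vs Varga: 2 to 5, Varga.
Mbeki vs Osei: Osei wins 6–1.
Varga vs Osei: Varga, 5–2.
Singh loses to every other nominee — it is the Condorcet loser.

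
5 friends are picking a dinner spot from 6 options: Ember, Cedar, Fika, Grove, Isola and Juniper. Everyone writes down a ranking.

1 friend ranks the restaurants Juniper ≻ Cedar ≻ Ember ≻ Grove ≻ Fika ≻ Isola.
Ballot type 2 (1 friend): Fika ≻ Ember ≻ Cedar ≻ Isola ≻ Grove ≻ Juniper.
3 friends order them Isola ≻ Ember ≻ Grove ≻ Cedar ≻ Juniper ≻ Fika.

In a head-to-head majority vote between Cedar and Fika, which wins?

Ballots ranking Cedar above Fika: 1 + 3 = 4.
Ballots ranking Fika above Cedar: 5 − 4 = 1.
Cedar wins the head-to-head 4–1.

Cedar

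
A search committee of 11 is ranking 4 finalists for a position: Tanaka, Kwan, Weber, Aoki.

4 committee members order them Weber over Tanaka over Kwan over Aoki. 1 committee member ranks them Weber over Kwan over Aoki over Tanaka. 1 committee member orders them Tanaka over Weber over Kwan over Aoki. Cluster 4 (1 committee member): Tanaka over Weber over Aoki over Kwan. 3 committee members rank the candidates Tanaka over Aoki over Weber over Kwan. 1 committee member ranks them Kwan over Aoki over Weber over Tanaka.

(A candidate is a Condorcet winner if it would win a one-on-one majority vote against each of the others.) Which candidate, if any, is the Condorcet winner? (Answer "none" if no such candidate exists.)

Pairwise majorities:
Tanaka vs Kwan: Tanaka is ranked higher on 4+1+1+3 = 9 ballots, Kwan on 2. Tanaka wins 9–2.
Tanaka–Weber: Weber 6–5.
Tanaka vs Aoki: 4+1+1+3 = 9 for Tanaka, 2 for Aoki — Tanaka by 9–2.
Kwan–Weber: Weber 10–1.
Kwan vs Aoki: Kwan wins 7–4.
Weber vs Aoki: Weber preferred on 4+1+1+1 = 7 ballots; Weber wins 7–4.
Weber defeats every rival head-to-head and is the Condorcet winner.

Weber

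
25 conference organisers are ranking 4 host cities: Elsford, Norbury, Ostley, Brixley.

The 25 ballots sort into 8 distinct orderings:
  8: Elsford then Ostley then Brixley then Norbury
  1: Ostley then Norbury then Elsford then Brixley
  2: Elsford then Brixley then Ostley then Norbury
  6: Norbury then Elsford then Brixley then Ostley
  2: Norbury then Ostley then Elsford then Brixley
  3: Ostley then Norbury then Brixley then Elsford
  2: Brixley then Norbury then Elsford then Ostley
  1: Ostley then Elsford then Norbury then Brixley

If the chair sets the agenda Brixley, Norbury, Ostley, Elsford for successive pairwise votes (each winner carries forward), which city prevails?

Round 1: Brixley vs Norbury — 12–13, Norbury advances.
Round 2: Norbury vs Ostley — 10–15, Ostley advances.
Round 3: Ostley vs Elsford — 7–18, Elsford advances.
Elsford survives the agenda.

Elsford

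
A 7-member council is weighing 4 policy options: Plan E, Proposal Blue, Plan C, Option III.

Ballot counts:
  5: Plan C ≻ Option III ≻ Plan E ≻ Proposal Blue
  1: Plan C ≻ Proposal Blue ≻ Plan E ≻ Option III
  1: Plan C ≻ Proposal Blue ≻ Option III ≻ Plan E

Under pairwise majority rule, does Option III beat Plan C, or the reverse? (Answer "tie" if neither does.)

No ballot ranks Option III above Plan C: 0.
Ballots ranking Plan C above Option III: 7 − 0 = 7.
Plan C wins the head-to-head 7–0.

Plan C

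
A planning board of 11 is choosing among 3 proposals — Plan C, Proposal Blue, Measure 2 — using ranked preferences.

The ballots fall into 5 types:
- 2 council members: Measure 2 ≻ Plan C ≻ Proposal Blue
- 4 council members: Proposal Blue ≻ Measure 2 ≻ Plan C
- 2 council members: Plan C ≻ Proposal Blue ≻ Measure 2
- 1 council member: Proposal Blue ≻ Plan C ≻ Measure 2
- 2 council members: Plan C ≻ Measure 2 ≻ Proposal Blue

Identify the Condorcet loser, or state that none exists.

none

Pairwise majorities:
Plan C vs Proposal Blue: Plan C wins 6–5.
Plan C vs Measure 2: Plan C preferred on 2+1+2 = 5 ballots; Measure 2 wins 6–5.
Proposal Blue vs Measure 2: 7 to 4, Proposal Blue.
Each option has at least one pairwise win (Plan C beats Proposal Blue; Proposal Blue beats Measure 2; Measure 2 beats Plan C) — no Condorcet loser.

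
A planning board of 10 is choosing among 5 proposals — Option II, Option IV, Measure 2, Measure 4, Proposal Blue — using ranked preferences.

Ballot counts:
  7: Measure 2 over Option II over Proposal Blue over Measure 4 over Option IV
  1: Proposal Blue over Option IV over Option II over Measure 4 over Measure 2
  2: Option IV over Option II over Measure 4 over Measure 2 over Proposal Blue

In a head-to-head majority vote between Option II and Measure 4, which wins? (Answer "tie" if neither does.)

Ballots ranking Option II above Measure 4: 7 + 1 + 2 = 10.
Ballots ranking Measure 4 above Option II: 10 − 10 = 0.
Option II wins the head-to-head 10–0.

Option II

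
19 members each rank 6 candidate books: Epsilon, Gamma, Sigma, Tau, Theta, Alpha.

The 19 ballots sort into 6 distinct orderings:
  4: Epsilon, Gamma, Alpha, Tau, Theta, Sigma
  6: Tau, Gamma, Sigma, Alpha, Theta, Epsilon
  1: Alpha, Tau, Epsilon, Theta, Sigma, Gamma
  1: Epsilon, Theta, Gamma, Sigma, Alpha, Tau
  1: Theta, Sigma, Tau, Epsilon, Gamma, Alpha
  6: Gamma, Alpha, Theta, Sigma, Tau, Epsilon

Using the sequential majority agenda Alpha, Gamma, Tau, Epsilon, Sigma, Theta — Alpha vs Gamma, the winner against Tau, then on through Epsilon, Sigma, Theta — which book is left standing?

Round 1: Alpha vs Gamma — 1–18, Gamma advances.
Round 2: Gamma vs Tau — 11–8, Gamma advances.
Round 3: Gamma vs Epsilon — 12–7, Gamma advances.
Round 4: Gamma vs Sigma — 17–2, Gamma advances.
Round 5: Gamma vs Theta — 16–3, Gamma advances.
The agenda winner is Gamma.

Gamma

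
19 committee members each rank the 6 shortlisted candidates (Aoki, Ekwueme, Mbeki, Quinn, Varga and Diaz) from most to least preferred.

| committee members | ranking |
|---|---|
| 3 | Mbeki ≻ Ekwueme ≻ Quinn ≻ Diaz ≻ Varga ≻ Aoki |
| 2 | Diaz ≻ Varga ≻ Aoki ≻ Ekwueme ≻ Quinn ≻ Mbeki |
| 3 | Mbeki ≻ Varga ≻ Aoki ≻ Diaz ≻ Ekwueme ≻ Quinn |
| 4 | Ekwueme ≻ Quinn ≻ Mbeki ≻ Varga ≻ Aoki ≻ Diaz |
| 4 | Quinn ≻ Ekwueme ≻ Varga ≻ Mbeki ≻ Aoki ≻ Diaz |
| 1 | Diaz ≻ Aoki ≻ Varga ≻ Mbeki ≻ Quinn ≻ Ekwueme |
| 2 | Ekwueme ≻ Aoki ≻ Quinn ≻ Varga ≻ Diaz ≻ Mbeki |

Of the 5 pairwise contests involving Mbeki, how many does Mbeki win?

Mbeki against each rival (19 committee members):
Mbeki vs Aoki: Mbeki preferred on 3+3+4+4 = 14 ballots; Mbeki wins 14–5.
Mbeki vs Ekwueme: Ekwueme, 12–7.
Mbeki–Quinn: Quinn 12–7.
Mbeki–Varga: Mbeki 10–9.
Mbeki vs Diaz: Mbeki is ranked higher on 3+3+4+4 = 14 ballots, Diaz on 5. Mbeki wins 14–5.
Mbeki beats Aoki, Varga, Diaz; loses to Ekwueme, Quinn — 3 pairwise wins.

3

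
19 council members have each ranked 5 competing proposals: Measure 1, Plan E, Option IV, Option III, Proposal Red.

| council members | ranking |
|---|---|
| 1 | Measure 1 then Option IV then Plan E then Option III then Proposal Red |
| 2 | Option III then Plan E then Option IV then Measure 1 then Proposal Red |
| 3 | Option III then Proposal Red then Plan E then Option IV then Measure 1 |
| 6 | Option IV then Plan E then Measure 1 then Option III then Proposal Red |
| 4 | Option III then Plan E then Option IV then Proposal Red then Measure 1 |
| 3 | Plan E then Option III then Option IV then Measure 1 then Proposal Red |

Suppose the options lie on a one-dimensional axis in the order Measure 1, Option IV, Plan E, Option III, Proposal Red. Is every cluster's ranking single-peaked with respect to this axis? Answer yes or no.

Axis positions: Measure 1=1, Option IV=2, Plan E=3, Option III=4, Proposal Red=5.
Cluster 1 (peak Measure 1 at position 1): ranking walks positions 1-2-3-4-5, expanding outward from the peak — single-peaked.
Cluster 2 (peak Option III at position 4): ranking walks positions 4-3-2-1-5, expanding outward from the peak — single-peaked.
Cluster 3 (peak Option III at position 4): ranking walks positions 4-5-3-2-1, expanding outward from the peak — single-peaked.
Cluster 4 (peak Option IV at position 2): ranking walks positions 2-3-1-4-5, expanding outward from the peak — single-peaked.
Cluster 5 (peak Option III at position 4): ranking walks positions 4-3-2-5-1, expanding outward from the peak — single-peaked.
Cluster 6 (peak Plan E at position 3): ranking walks positions 3-4-2-1-5, expanding outward from the peak — single-peaked.
Every ranking is single-peaked on this axis.

yes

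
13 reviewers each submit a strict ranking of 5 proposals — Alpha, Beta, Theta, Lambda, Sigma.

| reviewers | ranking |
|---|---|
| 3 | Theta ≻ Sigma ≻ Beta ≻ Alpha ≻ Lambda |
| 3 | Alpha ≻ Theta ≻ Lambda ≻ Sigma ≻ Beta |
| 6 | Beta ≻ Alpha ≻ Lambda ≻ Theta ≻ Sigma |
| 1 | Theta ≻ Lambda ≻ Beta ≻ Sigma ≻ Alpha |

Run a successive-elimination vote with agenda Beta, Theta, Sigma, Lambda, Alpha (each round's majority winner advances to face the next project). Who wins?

Alpha

Round 1: Beta vs Theta — 6–7, Theta advances.
Round 2: Theta vs Sigma — 13–0, Theta advances.
Round 3: Theta vs Lambda — 7–6, Theta advances.
Round 4: Theta vs Alpha — 4–9, Alpha advances.
Alpha survives the agenda.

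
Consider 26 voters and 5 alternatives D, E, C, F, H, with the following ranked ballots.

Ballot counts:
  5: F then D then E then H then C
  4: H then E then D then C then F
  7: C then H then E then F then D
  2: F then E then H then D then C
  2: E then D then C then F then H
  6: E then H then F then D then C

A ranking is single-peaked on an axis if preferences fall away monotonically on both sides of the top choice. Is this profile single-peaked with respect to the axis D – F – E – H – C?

no

Axis positions: D=1, F=2, E=3, H=4, C=5.
Group 1 (peak F at position 2): ranking walks positions 2-1-3-4-5, expanding outward from the peak — single-peaked.
Group 2: ranking walks positions 4-3-1-5-2; D is ranked above F even though F lies between D and the peak H on the axis — preferences dip and rise again. Not single-peaked.
Group 3 (peak C at position 5): ranking walks positions 5-4-3-2-1, expanding outward from the peak — single-peaked.
Group 4 (peak F at position 2): ranking walks positions 2-3-4-1-5, expanding outward from the peak — single-peaked.
Group 5: ranking walks positions 3-1-5-2-4; D is ranked above F even though F lies between D and the peak E on the axis — preferences dip and rise again. Not single-peaked.
Group 6 (peak E at position 3): ranking walks positions 3-4-2-1-5, expanding outward from the peak — single-peaked.
Group 2 violates single-peakedness, so the profile is not single-peaked on this axis.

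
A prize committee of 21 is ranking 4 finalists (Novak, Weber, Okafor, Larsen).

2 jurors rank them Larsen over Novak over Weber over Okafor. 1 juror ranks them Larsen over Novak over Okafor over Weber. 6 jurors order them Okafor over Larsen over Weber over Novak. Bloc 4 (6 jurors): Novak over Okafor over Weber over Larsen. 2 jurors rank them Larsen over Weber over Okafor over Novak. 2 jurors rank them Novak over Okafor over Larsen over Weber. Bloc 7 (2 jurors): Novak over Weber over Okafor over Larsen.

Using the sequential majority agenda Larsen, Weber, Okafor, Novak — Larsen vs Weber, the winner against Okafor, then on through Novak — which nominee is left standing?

Round 1: Larsen vs Weber — 13–8, Larsen advances.
Round 2: Larsen vs Okafor — 5–16, Okafor advances.
Round 3: Okafor vs Novak — 8–13, Novak advances.
Novak survives the agenda.

Novak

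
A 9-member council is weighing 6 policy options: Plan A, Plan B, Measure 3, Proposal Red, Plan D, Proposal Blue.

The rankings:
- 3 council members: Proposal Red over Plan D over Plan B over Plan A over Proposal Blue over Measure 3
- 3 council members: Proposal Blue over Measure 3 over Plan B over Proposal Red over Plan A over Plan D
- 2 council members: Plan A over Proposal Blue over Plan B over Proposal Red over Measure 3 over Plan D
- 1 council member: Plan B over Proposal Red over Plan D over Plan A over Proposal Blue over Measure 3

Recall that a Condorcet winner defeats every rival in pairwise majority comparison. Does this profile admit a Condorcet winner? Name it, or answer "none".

none

Pairwise majorities:
Plan A vs Plan B: Plan A is ranked higher on 2 ballots, Plan B on 7. Plan B wins 7–2.
Plan A vs Measure 3: Plan A preferred on 3+2+1 = 6 ballots; Plan A wins 6–3.
Plan A vs Proposal Red: 2 for Plan A, 7 for Proposal Red — Proposal Red by 7–2.
Plan A vs Plan D: Plan A is ranked higher on 3+2 = 5 ballots, Plan D on 4. Plan A wins 5–4.
Plan A vs Proposal Blue: Plan A preferred on 3+2+1 = 6 ballots; Plan A wins 6–3.
Plan B vs Measure 3: Plan B is ranked higher on 3+2+1 = 6 ballots, Measure 3 on 3. Plan B wins 6–3.
Plan B vs Proposal Red: Plan B is ranked higher on 3+2+1 = 6 ballots, Proposal Red on 3. Plan B wins 6–3.
Plan B vs Plan D: 6 to 3, Plan B.
Plan B vs Proposal Blue: 3+1 = 4 for Plan B, 5 for Proposal Blue — Proposal Blue by 5–4.
Measure 3 vs Proposal Red: Measure 3 is ranked higher on 3 ballots, Proposal Red on 6. Proposal Red wins 6–3.
Measure 3 vs Plan D: Measure 3 is ranked higher on 3+2 = 5 ballots, Plan D on 4. Measure 3 wins 5–4.
Measure 3 vs Proposal Blue: Measure 3 preferred on 0 ballots; Proposal Blue wins 9–0.
Proposal Red vs Plan D: 9 to 0, Proposal Red.
Proposal Red vs Proposal Blue: 4 to 5, Proposal Blue.
Plan D vs Proposal Blue: Plan D is ranked higher on 3+1 = 4 ballots, Proposal Blue on 5. Proposal Blue wins 5–4.
Every option loses at least once (Plan A loses to Plan B; Plan B loses to Proposal Blue; Measure 3 loses to Plan A; Proposal Red loses to Plan B; Plan D loses to Plan A; Proposal Blue loses to Plan A). The majority relation contains the cycle Plan A beats Proposal Blue beats Plan B beats Plan A, so there is no Condorcet winner.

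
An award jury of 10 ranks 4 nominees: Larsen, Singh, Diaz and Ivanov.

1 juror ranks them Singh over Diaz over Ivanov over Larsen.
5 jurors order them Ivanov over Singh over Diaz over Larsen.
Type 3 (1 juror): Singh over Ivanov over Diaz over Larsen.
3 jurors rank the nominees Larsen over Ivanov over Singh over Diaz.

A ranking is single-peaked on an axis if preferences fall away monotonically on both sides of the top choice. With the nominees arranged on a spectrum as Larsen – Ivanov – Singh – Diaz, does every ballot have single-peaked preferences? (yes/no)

Axis positions: Larsen=1, Ivanov=2, Singh=3, Diaz=4.
Type 1 (peak Singh at position 3): ranking walks positions 3-4-2-1, expanding outward from the peak — single-peaked.
Type 2 (peak Ivanov at position 2): ranking walks positions 2-3-4-1, expanding outward from the peak — single-peaked.
Type 3 (peak Singh at position 3): ranking walks positions 3-2-4-1, expanding outward from the peak — single-peaked.
Type 4 (peak Larsen at position 1): ranking walks positions 1-2-3-4, expanding outward from the peak — single-peaked.
Every ranking is single-peaked on this axis.

yes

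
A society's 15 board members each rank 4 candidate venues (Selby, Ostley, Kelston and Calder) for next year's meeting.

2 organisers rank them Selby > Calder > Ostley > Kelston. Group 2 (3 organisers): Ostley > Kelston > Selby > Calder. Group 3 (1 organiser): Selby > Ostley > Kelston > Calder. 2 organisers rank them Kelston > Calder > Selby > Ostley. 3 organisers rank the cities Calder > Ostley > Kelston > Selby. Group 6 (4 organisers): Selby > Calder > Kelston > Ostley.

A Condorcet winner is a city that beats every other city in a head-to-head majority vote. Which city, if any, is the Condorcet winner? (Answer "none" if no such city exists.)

none

Pairwise majorities:
Selby vs Ostley: Selby preferred on 2+1+2+4 = 9 ballots; Selby wins 9–6.
Selby vs Kelston: Kelston wins 8–7.
Selby vs Calder: Selby preferred on 2+3+1+4 = 10 ballots; Selby wins 10–5.
Ostley vs Kelston: Ostley preferred on 2+3+1+3 = 9 ballots; Ostley wins 9–6.
Ostley vs Calder: 3+1 = 4 for Ostley, 11 for Calder — Calder by 11–4.
Kelston vs Calder: Kelston is ranked higher on 3+1+2 = 6 ballots, Calder on 9. Calder wins 9–6.
No city is unbeaten: Selby loses to Kelston; Ostley loses to Selby; Kelston loses to Ostley; Calder loses to Selby. In particular Selby > Ostley > Kelston > Selby is a majority cycle — no Condorcet winner exists.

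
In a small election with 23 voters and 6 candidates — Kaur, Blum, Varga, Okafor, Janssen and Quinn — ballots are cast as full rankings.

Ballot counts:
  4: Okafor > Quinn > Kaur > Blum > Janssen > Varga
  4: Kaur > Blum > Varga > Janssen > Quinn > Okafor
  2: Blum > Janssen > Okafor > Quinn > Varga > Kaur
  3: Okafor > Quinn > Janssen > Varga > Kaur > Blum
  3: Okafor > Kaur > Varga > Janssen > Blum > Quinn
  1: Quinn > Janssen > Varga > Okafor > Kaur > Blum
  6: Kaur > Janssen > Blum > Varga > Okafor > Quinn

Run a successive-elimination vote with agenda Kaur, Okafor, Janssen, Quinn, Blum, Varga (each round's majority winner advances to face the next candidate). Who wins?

Janssen

Round 1: Kaur vs Okafor — 10–13, Okafor advances.
Round 2: Okafor vs Janssen — 10–13, Janssen advances.
Round 3: Janssen vs Quinn — 15–8, Janssen advances.
Round 4: Janssen vs Blum — 13–10, Janssen advances.
Round 5: Janssen vs Varga — 16–7, Janssen advances.
Janssen survives the agenda.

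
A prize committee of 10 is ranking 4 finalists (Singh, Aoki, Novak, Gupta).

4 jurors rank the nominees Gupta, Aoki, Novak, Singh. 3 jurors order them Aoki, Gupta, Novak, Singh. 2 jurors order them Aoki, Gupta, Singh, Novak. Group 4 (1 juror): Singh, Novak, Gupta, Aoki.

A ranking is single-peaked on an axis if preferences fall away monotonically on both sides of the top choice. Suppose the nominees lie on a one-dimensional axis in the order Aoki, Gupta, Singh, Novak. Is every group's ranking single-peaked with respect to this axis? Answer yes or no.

no

Axis positions: Aoki=1, Gupta=2, Singh=3, Novak=4.
Group 1: ranking walks positions 2-1-4-3; Novak is ranked above Singh even though Singh lies between Novak and the peak Gupta on the axis — preferences dip and rise again. Not single-peaked.
Group 2: ranking walks positions 1-2-4-3; Novak is ranked above Singh even though Singh lies between Novak and the peak Aoki on the axis — preferences dip and rise again. Not single-peaked.
Group 3 (peak Aoki at position 1): ranking walks positions 1-2-3-4, expanding outward from the peak — single-peaked.
Group 4 (peak Singh at position 3): ranking walks positions 3-4-2-1, expanding outward from the peak — single-peaked.
Group 1 violates single-peakedness, so the profile is not single-peaked on this axis.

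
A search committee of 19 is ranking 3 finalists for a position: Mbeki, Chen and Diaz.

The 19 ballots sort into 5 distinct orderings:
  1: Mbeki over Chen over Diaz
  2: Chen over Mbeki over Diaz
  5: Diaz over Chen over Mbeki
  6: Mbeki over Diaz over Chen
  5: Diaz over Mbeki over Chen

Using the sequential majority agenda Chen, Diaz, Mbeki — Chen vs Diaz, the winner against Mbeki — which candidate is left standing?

Diaz

Round 1: Chen vs Diaz — 3–16, Diaz advances.
Round 2: Diaz vs Mbeki — 10–9, Diaz advances.
Diaz survives the agenda.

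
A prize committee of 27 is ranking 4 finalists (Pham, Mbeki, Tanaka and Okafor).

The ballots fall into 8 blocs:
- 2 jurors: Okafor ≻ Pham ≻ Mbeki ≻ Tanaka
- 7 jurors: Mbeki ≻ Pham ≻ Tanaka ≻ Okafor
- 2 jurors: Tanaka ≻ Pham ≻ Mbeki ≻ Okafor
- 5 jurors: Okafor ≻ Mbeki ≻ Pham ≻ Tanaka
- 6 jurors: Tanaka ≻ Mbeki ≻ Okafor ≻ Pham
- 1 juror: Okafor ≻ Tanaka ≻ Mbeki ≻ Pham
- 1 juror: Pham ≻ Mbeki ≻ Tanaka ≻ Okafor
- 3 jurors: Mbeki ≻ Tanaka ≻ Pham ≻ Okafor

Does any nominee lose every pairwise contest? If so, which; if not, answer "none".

none

Head-to-head results (27 jurors):
Pham–Mbeki: Mbeki 22–5.
Pham vs Tanaka: Pham is ranked higher on 2+7+5+1 = 15 ballots, Tanaka on 12. Pham wins 15–12.
Pham vs Okafor: Pham preferred on 7+2+1+3 = 13 ballots; Okafor wins 14–13.
Mbeki–Tanaka: Mbeki 18–9.
Mbeki vs Okafor: Mbeki, 19–8.
Tanaka–Okafor: Tanaka 19–8.
Every nominee wins at least one matchup (Pham beats Tanaka; Mbeki beats Pham; Tanaka beats Okafor; Okafor beats Pham), so there is no Condorcet loser.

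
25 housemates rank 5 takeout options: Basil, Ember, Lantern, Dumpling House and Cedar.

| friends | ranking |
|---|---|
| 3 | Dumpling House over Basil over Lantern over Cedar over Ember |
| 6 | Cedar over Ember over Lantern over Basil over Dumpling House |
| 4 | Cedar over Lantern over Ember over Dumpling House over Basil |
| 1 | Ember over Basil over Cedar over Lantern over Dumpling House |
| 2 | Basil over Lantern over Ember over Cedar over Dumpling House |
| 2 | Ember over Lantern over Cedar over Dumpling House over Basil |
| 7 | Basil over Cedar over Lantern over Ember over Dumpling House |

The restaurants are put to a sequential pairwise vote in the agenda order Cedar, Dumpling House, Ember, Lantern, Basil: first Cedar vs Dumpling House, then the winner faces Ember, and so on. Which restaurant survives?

Basil

Round 1: Cedar vs Dumpling House — 22–3, Cedar advances.
Round 2: Cedar vs Ember — 20–5, Cedar advances.
Round 3: Cedar vs Lantern — 18–7, Cedar advances.
Round 4: Cedar vs Basil — 12–13, Basil advances.
The agenda winner is Basil.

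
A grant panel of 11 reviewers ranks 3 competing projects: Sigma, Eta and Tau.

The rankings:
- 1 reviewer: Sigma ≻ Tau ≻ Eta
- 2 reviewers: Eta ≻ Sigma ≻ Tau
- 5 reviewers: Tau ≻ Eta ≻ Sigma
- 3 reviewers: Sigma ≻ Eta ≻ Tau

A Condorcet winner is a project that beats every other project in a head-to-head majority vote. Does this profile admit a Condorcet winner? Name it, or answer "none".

Pairwise majorities:
Sigma vs Eta: 4 to 7, Eta.
Sigma vs Tau: Sigma, 6–5.
Eta vs Tau: 2+3 = 5 for Eta, 6 for Tau — Tau by 6–5.
Every project loses at least once (Sigma loses to Eta; Eta loses to Tau; Tau loses to Sigma). The majority relation contains the cycle Sigma beats Tau beats Eta beats Sigma, so there is no Condorcet winner.

none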